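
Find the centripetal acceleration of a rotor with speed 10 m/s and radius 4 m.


Given: v = 10 m/s, r = 4 m
Using a_c = v^2 / r
a_c = 10^2 / 4
a_c = 100 / 4
a_c = 25 m/s^2

25 m/s^2


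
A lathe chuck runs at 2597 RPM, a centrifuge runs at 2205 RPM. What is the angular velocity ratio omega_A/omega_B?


Given: RPM_A = 2597, RPM_B = 2205
omega = 2*pi*RPM/60, so omega_A/omega_B = RPM_A / RPM_B
omega_A/omega_B = 2597 / 2205
omega_A/omega_B = 53/45

53/45


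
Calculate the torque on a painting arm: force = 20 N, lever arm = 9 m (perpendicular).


Given: F = 20 N, r = 9 m, angle = 90 deg (perpendicular)
Using tau = F * r * sin(90)
sin(90) = 1
tau = 20 * 9 * 1
tau = 180 Nm

180 Nm


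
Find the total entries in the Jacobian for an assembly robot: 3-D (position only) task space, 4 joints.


Given: task space dimension = 3, joints = 4
Jacobian is a 3 x 4 matrix
Total entries = rows * columns
Total = 3 * 4
Total = 12

12


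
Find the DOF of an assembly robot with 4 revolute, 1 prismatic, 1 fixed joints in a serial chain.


Given: serial robot with 4 revolute, 1 prismatic, 1 fixed joints
DOF contribution per joint type: revolute=1, prismatic=1, spherical=3, fixed=0
DOF = 4*1 + 1*1 + 1*0
DOF = 5

5


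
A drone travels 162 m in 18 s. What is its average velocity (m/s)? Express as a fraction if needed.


Given: distance d = 162 m, time t = 18 s
Using v = d / t
v = 162 / 18
v = 9 m/s

9 m/s


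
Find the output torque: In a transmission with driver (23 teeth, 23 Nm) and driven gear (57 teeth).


Given: N1 = 23, N2 = 57, T1 = 23 Nm
Using T2/T1 = N2/N1
T2 = T1 * N2 / N1
T2 = 23 * 57 / 23
T2 = 1311 / 23
T2 = 57 Nm

57 Nm


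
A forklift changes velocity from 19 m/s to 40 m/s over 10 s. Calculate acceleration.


Given: initial velocity v0 = 19 m/s, final velocity v = 40 m/s, time t = 10 s
Using a = (v - v0) / t
a = (40 - 19) / 10
a = 21 / 10
a = 21/10 m/s^2

21/10 m/s^2


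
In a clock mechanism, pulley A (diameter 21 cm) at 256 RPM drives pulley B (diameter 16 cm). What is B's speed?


Given: D1 = 21 cm, w1 = 256 RPM, D2 = 16 cm
Using D1*w1 = D2*w2
w2 = D1*w1 / D2
w2 = 21*256 / 16
w2 = 5376 / 16
w2 = 336 RPM

336 RPM


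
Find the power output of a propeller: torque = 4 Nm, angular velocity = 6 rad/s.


Given: tau = 4 Nm, omega = 6 rad/s
Using P = tau * omega
P = 4 * 6
P = 24 W

24 W


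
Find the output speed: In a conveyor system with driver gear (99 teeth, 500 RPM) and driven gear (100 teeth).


Given: N1 = 99 teeth, w1 = 500 RPM, N2 = 100 teeth
Using N1*w1 = N2*w2
w2 = N1*w1 / N2
w2 = 99*500 / 100
w2 = 49500 / 100
w2 = 495 RPM

495 RPM


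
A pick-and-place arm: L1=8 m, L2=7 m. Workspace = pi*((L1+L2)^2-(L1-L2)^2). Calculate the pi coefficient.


Given: L1 = 8, L2 = 7
(L1+L2)^2 = (15)^2 = 225
(L1-L2)^2 = (1)^2 = 1
Difference = 225 - 1 = 224
This equals 4*L1*L2 = 4*8*7 = 224
Workspace area = 224*pi

224


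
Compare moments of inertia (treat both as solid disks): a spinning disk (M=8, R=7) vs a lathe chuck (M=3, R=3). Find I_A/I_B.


Given: M1=8 kg, R1=7 m, M2=3 kg, R2=3 m
For a disk: I = (1/2)*M*R^2, so I_A/I_B = (M1*R1^2)/(M2*R2^2)
M1*R1^2 = 8*49 = 392
M2*R2^2 = 3*9 = 27
I_A/I_B = 392/27 = 392/27

392/27


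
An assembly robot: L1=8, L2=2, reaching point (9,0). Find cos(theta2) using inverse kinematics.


Given: L1 = 8, L2 = 2, target (x, y) = (9, 0)
Using cos(theta2) = (x^2 + y^2 - L1^2 - L2^2) / (2*L1*L2)
x^2 + y^2 = 9^2 + 0 = 81
L1^2 + L2^2 = 64 + 4 = 68
Numerator = 81 - 68 = 13
Denominator = 2*8*2 = 32
cos(theta2) = 13/32 = 13/32

13/32


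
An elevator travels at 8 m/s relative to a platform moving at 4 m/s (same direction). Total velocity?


Given: object velocity = 8 m/s, platform velocity = 4 m/s (same direction)
Using classical velocity addition: v_total = v_object + v_platform
v_total = 8 + 4
v_total = 12 m/s

12 m/s


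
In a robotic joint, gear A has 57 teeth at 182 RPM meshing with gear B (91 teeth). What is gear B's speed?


Given: N1 = 57 teeth, w1 = 182 RPM, N2 = 91 teeth
Using N1*w1 = N2*w2
w2 = N1*w1 / N2
w2 = 57*182 / 91
w2 = 10374 / 91
w2 = 114 RPM

114 RPM


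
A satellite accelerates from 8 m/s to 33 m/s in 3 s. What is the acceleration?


Given: initial velocity v0 = 8 m/s, final velocity v = 33 m/s, time t = 3 s
Using a = (v - v0) / t
a = (33 - 8) / 3
a = 25 / 3
a = 25/3 m/s^2

25/3 m/s^2


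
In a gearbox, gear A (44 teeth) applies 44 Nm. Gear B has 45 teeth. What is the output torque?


Given: N1 = 44, N2 = 45, T1 = 44 Nm
Using T2/T1 = N2/N1
T2 = T1 * N2 / N1
T2 = 44 * 45 / 44
T2 = 1980 / 44
T2 = 45 Nm

45 Nm


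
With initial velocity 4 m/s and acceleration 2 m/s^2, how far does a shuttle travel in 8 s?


Given: v0 = 4 m/s, a = 2 m/s^2, t = 8 s
Using s = v0*t + (1/2)*a*t^2
s = 4*8 + (1/2)*2*8^2
s = 32 + (1/2)*128
s = 32 + 64
s = 96

96 m


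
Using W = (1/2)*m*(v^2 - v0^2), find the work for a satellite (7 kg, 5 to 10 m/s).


Given: m = 7 kg, v0 = 5 m/s, v = 10 m/s
Using W = (1/2)*m*(v^2 - v0^2)
v^2 = 10^2 = 100
v0^2 = 5^2 = 25
v^2 - v0^2 = 100 - 25 = 75
W = (1/2)*7*75 = 525/2 J

525/2 J


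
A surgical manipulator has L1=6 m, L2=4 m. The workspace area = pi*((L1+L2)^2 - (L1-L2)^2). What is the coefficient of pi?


Given: L1 = 6, L2 = 4
(L1+L2)^2 = (10)^2 = 100
(L1-L2)^2 = (2)^2 = 4
Difference = 100 - 4 = 96
This equals 4*L1*L2 = 4*6*4 = 96
Workspace area = 96*pi

96


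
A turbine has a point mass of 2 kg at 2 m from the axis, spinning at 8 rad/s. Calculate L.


Given: m = 2 kg, r = 2 m, omega = 8 rad/s
For a point mass: I = m*r^2
I = 2*2^2 = 2*4 = 8
L = I*omega = 8*8
L = 64 kg*m^2/s

64 kg*m^2/s


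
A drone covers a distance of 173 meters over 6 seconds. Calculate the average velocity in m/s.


Given: distance d = 173 m, time t = 6 s
Using v = d / t
v = 173 / 6
v = 173/6 m/s

173/6 m/s


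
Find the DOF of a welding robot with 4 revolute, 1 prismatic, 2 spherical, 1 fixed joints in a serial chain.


Given: serial robot with 4 revolute, 1 prismatic, 2 spherical, 1 fixed joints
DOF contribution per joint type: revolute=1, prismatic=1, spherical=3, fixed=0
DOF = 4*1 + 1*1 + 2*3 + 1*0
DOF = 11

11


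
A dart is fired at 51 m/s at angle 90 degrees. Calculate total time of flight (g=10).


Given: v0 = 51 m/s, theta = 90 deg, g = 10 m/s^2
sin(90) = 1
Using T = 2*v0*sin(theta) / g
T = 2*51*1 / 10
T = 102 / 10
T = 51/5 s

51/5 s


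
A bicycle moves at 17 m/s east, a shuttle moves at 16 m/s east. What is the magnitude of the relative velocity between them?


Given: v_A = 17 m/s east, v_B = 16 m/s east
Both move in the same direction; relative speed = |v_A - v_B|
|17 - 16| = |1|
= 1 m/s

1 m/s


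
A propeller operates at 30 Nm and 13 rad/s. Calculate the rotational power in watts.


Given: tau = 30 Nm, omega = 13 rad/s
Using P = tau * omega
P = 30 * 13
P = 390 W

390 W


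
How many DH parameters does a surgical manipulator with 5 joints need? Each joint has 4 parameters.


Given: 5 joints, 4 DH parameters per joint (d, theta, a, alpha)
Total DH parameters = number_of_joints * 4
Total = 5 * 4
Total = 20

20


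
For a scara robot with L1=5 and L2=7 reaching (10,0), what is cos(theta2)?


Given: L1 = 5, L2 = 7, target (x, y) = (10, 0)
Using cos(theta2) = (x^2 + y^2 - L1^2 - L2^2) / (2*L1*L2)
x^2 + y^2 = 10^2 + 0 = 100
L1^2 + L2^2 = 25 + 49 = 74
Numerator = 100 - 74 = 26
Denominator = 2*5*7 = 70
cos(theta2) = 26/70 = 13/35

13/35


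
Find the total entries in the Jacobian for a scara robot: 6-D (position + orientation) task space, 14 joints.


Given: task space dimension = 6, joints = 14
Jacobian is a 6 x 14 matrix
Total entries = rows * columns
Total = 6 * 14
Total = 84

84


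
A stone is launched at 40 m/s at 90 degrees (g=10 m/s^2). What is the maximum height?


Given: v0 = 40 m/s, theta = 90 deg, g = 10 m/s^2
sin^2(90) = 1
Using H = v0^2 * sin^2(theta) / (2*g)
H = 40^2 * 1 / (2*10)
H = 1600 * 1 / 20
H = 1600 / 20
H = 80 m

80 m


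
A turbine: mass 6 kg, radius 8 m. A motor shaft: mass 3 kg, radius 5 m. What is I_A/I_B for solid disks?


Given: M1=6 kg, R1=8 m, M2=3 kg, R2=5 m
For a disk: I = (1/2)*M*R^2, so I_A/I_B = (M1*R1^2)/(M2*R2^2)
M1*R1^2 = 6*64 = 384
M2*R2^2 = 3*25 = 75
I_A/I_B = 384/75 = 128/25

128/25


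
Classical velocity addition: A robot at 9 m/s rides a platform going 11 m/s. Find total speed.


Given: object velocity = 9 m/s, platform velocity = 11 m/s (same direction)
Using classical velocity addition: v_total = v_object + v_platform
v_total = 9 + 11
v_total = 20 m/s

20 m/s


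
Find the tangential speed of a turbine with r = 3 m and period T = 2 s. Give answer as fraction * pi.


Given: radius r = 3 m, period T = 2 s
Using v = 2*pi*r / T
v = 2*pi*3 / 2
v = 6*pi / 2
v = 3*pi m/s

3*pi m/s


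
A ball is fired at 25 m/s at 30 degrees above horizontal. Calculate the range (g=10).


Given: v0 = 25 m/s, theta = 30 deg, g = 10 m/s^2
sin(2*30) = sin(60) = sqrt(3)/2
Using R = v0^2 * sin(2*theta) / g
R = 25^2 * (sqrt(3)/2) / 10
R = 625 * sqrt(3) / 20
R = 125/4*sqrt(3) m

125/4*sqrt(3) m


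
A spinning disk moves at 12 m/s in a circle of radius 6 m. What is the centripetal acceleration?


Given: v = 12 m/s, r = 6 m
Using a_c = v^2 / r
a_c = 12^2 / 6
a_c = 144 / 6
a_c = 24 m/s^2

24 m/s^2


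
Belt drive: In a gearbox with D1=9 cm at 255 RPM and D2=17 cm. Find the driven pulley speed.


Given: D1 = 9 cm, w1 = 255 RPM, D2 = 17 cm
Using D1*w1 = D2*w2
w2 = D1*w1 / D2
w2 = 9*255 / 17
w2 = 2295 / 17
w2 = 135 RPM

135 RPM


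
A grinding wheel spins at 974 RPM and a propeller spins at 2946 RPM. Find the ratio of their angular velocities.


Given: RPM_A = 974, RPM_B = 2946
omega = 2*pi*RPM/60, so omega_A/omega_B = RPM_A / RPM_B
omega_A/omega_B = 974 / 2946
omega_A/omega_B = 487/1473

487/1473


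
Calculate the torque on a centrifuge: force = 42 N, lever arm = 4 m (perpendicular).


Given: F = 42 N, r = 4 m, angle = 90 deg (perpendicular)
Using tau = F * r * sin(90)
sin(90) = 1
tau = 42 * 4 * 1
tau = 168 Nm

168 Nm


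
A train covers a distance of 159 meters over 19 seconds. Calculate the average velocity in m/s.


Given: distance d = 159 m, time t = 19 s
Using v = d / t
v = 159 / 19
v = 159/19 m/s

159/19 m/s


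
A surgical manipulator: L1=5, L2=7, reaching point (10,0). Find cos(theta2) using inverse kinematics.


Given: L1 = 5, L2 = 7, target (x, y) = (10, 0)
Using cos(theta2) = (x^2 + y^2 - L1^2 - L2^2) / (2*L1*L2)
x^2 + y^2 = 10^2 + 0 = 100
L1^2 + L2^2 = 25 + 49 = 74
Numerator = 100 - 74 = 26
Denominator = 2*5*7 = 70
cos(theta2) = 26/70 = 13/35

13/35


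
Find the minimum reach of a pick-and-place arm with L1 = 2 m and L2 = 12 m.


Given: L1 = 2 m, L2 = 12 m
For a 2-link planar arm, min reach = |L1 - L2| (second link folded back)
Min reach = |2 - 12|
Min reach = 10 m

10 m


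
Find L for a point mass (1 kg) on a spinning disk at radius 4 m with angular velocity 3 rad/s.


Given: m = 1 kg, r = 4 m, omega = 3 rad/s
For a point mass: I = m*r^2
I = 1*4^2 = 1*16 = 16
L = I*omega = 16*3
L = 48 kg*m^2/s

48 kg*m^2/s


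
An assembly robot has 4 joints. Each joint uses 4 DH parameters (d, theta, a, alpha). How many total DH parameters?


Given: 4 joints, 4 DH parameters per joint (d, theta, a, alpha)
Total DH parameters = number_of_joints * 4
Total = 4 * 4
Total = 16

16


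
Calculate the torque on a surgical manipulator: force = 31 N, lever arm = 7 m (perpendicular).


Given: F = 31 N, r = 7 m, angle = 90 deg (perpendicular)
Using tau = F * r * sin(90)
sin(90) = 1
tau = 31 * 7 * 1
tau = 217 Nm

217 Nm


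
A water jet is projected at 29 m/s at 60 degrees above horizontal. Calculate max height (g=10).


Given: v0 = 29 m/s, theta = 60 deg, g = 10 m/s^2
sin^2(60) = 3/4
Using H = v0^2 * sin^2(theta) / (2*g)
H = 29^2 * 3/4 / (2*10)
H = 841 * 3/4 / 20
H = 2523/4 / 20
H = 2523/80 m

2523/80 m


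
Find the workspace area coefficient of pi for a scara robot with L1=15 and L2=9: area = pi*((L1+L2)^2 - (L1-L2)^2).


Given: L1 = 15, L2 = 9
(L1+L2)^2 = (24)^2 = 576
(L1-L2)^2 = (6)^2 = 36
Difference = 576 - 36 = 540
This equals 4*L1*L2 = 4*15*9 = 540
Workspace area = 540*pi

540


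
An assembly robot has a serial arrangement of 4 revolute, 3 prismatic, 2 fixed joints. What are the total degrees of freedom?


Given: serial robot with 4 revolute, 3 prismatic, 2 fixed joints
DOF contribution per joint type: revolute=1, prismatic=1, spherical=3, fixed=0
DOF = 4*1 + 3*1 + 2*0
DOF = 7

7


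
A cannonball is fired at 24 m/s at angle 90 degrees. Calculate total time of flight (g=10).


Given: v0 = 24 m/s, theta = 90 deg, g = 10 m/s^2
sin(90) = 1
Using T = 2*v0*sin(theta) / g
T = 2*24*1 / 10
T = 48 / 10
T = 24/5 s

24/5 s


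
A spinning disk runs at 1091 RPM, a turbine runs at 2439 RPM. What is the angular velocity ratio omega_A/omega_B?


Given: RPM_A = 1091, RPM_B = 2439
omega = 2*pi*RPM/60, so omega_A/omega_B = RPM_A / RPM_B
omega_A/omega_B = 1091 / 2439
omega_A/omega_B = 1091/2439

1091/2439


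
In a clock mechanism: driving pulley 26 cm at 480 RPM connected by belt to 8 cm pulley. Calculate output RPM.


Given: D1 = 26 cm, w1 = 480 RPM, D2 = 8 cm
Using D1*w1 = D2*w2
w2 = D1*w1 / D2
w2 = 26*480 / 8
w2 = 12480 / 8
w2 = 1560 RPM

1560 RPM


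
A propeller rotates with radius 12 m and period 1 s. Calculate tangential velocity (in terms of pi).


Given: radius r = 12 m, period T = 1 s
Using v = 2*pi*r / T
v = 2*pi*12 / 1
v = 24*pi / 1
v = 24*pi m/s

24*pi m/s


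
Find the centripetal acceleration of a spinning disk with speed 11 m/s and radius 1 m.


Given: v = 11 m/s, r = 1 m
Using a_c = v^2 / r
a_c = 11^2 / 1
a_c = 121 / 1
a_c = 121 m/s^2

121 m/s^2


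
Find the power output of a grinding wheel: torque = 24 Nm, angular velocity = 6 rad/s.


Given: tau = 24 Nm, omega = 6 rad/s
Using P = tau * omega
P = 24 * 6
P = 144 W

144 W


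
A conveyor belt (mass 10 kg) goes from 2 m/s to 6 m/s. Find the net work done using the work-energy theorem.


Given: m = 10 kg, v0 = 2 m/s, v = 6 m/s
Using W = (1/2)*m*(v^2 - v0^2)
v^2 = 6^2 = 36
v0^2 = 2^2 = 4
v^2 - v0^2 = 36 - 4 = 32
W = (1/2)*10*32 = 160 J

160 J


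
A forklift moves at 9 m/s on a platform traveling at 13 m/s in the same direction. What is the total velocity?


Given: object velocity = 9 m/s, platform velocity = 13 m/s (same direction)
Using classical velocity addition: v_total = v_object + v_platform
v_total = 9 + 13
v_total = 22 m/s

22 m/s


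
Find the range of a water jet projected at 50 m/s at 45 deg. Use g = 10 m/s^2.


Given: v0 = 50 m/s, theta = 45 deg, g = 10 m/s^2
sin(2*45) = sin(90) = 1
Using R = v0^2 * sin(2*theta) / g
R = 50^2 * 1 / 10
R = 2500 / 10
R = 250 m

250 m


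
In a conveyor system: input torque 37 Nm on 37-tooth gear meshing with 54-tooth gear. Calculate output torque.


Given: N1 = 37, N2 = 54, T1 = 37 Nm
Using T2/T1 = N2/N1
T2 = T1 * N2 / N1
T2 = 37 * 54 / 37
T2 = 1998 / 37
T2 = 54 Nm

54 Nm


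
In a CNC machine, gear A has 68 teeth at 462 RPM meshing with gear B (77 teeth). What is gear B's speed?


Given: N1 = 68 teeth, w1 = 462 RPM, N2 = 77 teeth
Using N1*w1 = N2*w2
w2 = N1*w1 / N2
w2 = 68*462 / 77
w2 = 31416 / 77
w2 = 408 RPM

408 RPM


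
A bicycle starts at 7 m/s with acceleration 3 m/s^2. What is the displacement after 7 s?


Given: v0 = 7 m/s, a = 3 m/s^2, t = 7 s
Using s = v0*t + (1/2)*a*t^2
s = 7*7 + (1/2)*3*7^2
s = 49 + (1/2)*147
s = 49 + 147/2
s = 245/2

245/2 m


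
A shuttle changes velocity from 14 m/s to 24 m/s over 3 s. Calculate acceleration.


Given: initial velocity v0 = 14 m/s, final velocity v = 24 m/s, time t = 3 s
Using a = (v - v0) / t
a = (24 - 14) / 3
a = 10 / 3
a = 10/3 m/s^2

10/3 m/s^2


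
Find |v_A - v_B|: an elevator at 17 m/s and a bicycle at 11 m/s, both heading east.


Given: v_A = 17 m/s east, v_B = 11 m/s east
Both move in the same direction; relative speed = |v_A - v_B|
|17 - 11| = |6|
= 6 m/s

6 m/s


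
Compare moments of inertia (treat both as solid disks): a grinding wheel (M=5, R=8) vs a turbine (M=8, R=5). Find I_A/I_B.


Given: M1=5 kg, R1=8 m, M2=8 kg, R2=5 m
For a disk: I = (1/2)*M*R^2, so I_A/I_B = (M1*R1^2)/(M2*R2^2)
M1*R1^2 = 5*64 = 320
M2*R2^2 = 8*25 = 200
I_A/I_B = 320/200 = 8/5

8/5


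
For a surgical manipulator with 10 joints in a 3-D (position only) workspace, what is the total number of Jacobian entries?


Given: task space dimension = 3, joints = 10
Jacobian is a 3 x 10 matrix
Total entries = rows * columns
Total = 3 * 10
Total = 30

30


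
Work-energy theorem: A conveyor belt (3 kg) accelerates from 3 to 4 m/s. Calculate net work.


Given: m = 3 kg, v0 = 3 m/s, v = 4 m/s
Using W = (1/2)*m*(v^2 - v0^2)
v^2 = 4^2 = 16
v0^2 = 3^2 = 9
v^2 - v0^2 = 16 - 9 = 7
W = (1/2)*3*7 = 21/2 J

21/2 J


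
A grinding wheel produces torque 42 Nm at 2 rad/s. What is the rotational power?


Given: tau = 42 Nm, omega = 2 rad/s
Using P = tau * omega
P = 42 * 2
P = 84 W

84 W


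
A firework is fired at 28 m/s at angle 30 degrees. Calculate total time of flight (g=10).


Given: v0 = 28 m/s, theta = 30 deg, g = 10 m/s^2
sin(30) = 1/2
Using T = 2*v0*sin(theta) / g
T = 2*28*1/2 / 10
T = 28 / 10
T = 14/5 s

14/5 s


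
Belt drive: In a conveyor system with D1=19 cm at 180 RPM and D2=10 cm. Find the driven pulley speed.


Given: D1 = 19 cm, w1 = 180 RPM, D2 = 10 cm
Using D1*w1 = D2*w2
w2 = D1*w1 / D2
w2 = 19*180 / 10
w2 = 3420 / 10
w2 = 342 RPM

342 RPM


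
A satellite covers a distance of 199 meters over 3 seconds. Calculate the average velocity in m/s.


Given: distance d = 199 m, time t = 3 s
Using v = d / t
v = 199 / 3
v = 199/3 m/s

199/3 m/s


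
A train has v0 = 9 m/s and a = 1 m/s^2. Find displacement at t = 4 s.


Given: v0 = 9 m/s, a = 1 m/s^2, t = 4 s
Using s = v0*t + (1/2)*a*t^2
s = 9*4 + (1/2)*1*4^2
s = 36 + (1/2)*16
s = 36 + 8
s = 44

44 m


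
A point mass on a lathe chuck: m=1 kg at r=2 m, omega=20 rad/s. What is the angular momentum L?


Given: m = 1 kg, r = 2 m, omega = 20 rad/s
For a point mass: I = m*r^2
I = 1*2^2 = 1*4 = 4
L = I*omega = 4*20
L = 80 kg*m^2/s

80 kg*m^2/s


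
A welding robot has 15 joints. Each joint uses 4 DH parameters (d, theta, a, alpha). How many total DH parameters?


Given: 15 joints, 4 DH parameters per joint (d, theta, a, alpha)
Total DH parameters = number_of_joints * 4
Total = 15 * 4
Total = 60

60


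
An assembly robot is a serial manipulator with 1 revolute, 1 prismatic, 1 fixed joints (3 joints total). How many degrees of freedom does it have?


Given: serial robot with 1 revolute, 1 prismatic, 1 fixed joints
DOF contribution per joint type: revolute=1, prismatic=1, spherical=3, fixed=0
DOF = 1*1 + 1*1 + 1*0
DOF = 2

2


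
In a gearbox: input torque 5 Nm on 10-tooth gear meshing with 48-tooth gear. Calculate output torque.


Given: N1 = 10, N2 = 48, T1 = 5 Nm
Using T2/T1 = N2/N1
T2 = T1 * N2 / N1
T2 = 5 * 48 / 10
T2 = 240 / 10
T2 = 24 Nm

24 Nm


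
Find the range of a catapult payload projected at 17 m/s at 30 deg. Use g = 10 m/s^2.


Given: v0 = 17 m/s, theta = 30 deg, g = 10 m/s^2
sin(2*30) = sin(60) = sqrt(3)/2
Using R = v0^2 * sin(2*theta) / g
R = 17^2 * (sqrt(3)/2) / 10
R = 289 * sqrt(3) / 20
R = 289/20*sqrt(3) m

289/20*sqrt(3) m


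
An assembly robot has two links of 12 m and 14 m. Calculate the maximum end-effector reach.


Given: L1 = 12 m, L2 = 14 m
For a 2-link planar arm, max reach = L1 + L2 (fully extended)
Max reach = 12 + 14
Max reach = 26 m

26 m


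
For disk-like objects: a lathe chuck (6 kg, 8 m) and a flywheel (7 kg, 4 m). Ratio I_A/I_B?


Given: M1=6 kg, R1=8 m, M2=7 kg, R2=4 m
For a disk: I = (1/2)*M*R^2, so I_A/I_B = (M1*R1^2)/(M2*R2^2)
M1*R1^2 = 6*64 = 384
M2*R2^2 = 7*16 = 112
I_A/I_B = 384/112 = 24/7

24/7


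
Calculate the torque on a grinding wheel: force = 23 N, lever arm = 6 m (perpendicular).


Given: F = 23 N, r = 6 m, angle = 90 deg (perpendicular)
Using tau = F * r * sin(90)
sin(90) = 1
tau = 23 * 6 * 1
tau = 138 Nm

138 Nm


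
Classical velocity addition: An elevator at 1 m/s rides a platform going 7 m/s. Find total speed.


Given: object velocity = 1 m/s, platform velocity = 7 m/s (same direction)
Using classical velocity addition: v_total = v_object + v_platform
v_total = 1 + 7
v_total = 8 m/s

8 m/s


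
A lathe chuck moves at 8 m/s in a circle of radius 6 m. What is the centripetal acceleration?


Given: v = 8 m/s, r = 6 m
Using a_c = v^2 / r
a_c = 8^2 / 6
a_c = 64 / 6
a_c = 32/3 m/s^2

32/3 m/s^2


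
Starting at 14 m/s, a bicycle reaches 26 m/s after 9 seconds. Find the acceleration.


Given: initial velocity v0 = 14 m/s, final velocity v = 26 m/s, time t = 9 s
Using a = (v - v0) / t
a = (26 - 14) / 9
a = 12 / 9
a = 4/3 m/s^2

4/3 m/s^2


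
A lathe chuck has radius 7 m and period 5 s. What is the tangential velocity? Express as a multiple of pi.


Given: radius r = 7 m, period T = 5 s
Using v = 2*pi*r / T
v = 2*pi*7 / 5
v = 14*pi / 5
v = 14/5*pi m/s

14/5*pi m/s


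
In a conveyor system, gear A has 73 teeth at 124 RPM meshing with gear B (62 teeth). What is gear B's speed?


Given: N1 = 73 teeth, w1 = 124 RPM, N2 = 62 teeth
Using N1*w1 = N2*w2
w2 = N1*w1 / N2
w2 = 73*124 / 62
w2 = 9052 / 62
w2 = 146 RPM

146 RPM


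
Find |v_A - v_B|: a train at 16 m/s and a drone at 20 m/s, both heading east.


Given: v_A = 16 m/s east, v_B = 20 m/s east
Both move in the same direction; relative speed = |v_A - v_B|
|16 - 20| = |-4|
= 4 m/s

4 m/s


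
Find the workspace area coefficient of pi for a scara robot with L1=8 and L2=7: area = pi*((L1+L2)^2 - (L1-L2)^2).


Given: L1 = 8, L2 = 7
(L1+L2)^2 = (15)^2 = 225
(L1-L2)^2 = (1)^2 = 1
Difference = 225 - 1 = 224
This equals 4*L1*L2 = 4*8*7 = 224
Workspace area = 224*pi

224


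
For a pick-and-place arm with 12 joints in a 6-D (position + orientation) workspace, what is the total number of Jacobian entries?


Given: task space dimension = 6, joints = 12
Jacobian is a 6 x 12 matrix
Total entries = rows * columns
Total = 6 * 12
Total = 72

72


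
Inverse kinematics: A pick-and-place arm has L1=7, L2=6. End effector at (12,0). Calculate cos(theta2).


Given: L1 = 7, L2 = 6, target (x, y) = (12, 0)
Using cos(theta2) = (x^2 + y^2 - L1^2 - L2^2) / (2*L1*L2)
x^2 + y^2 = 12^2 + 0 = 144
L1^2 + L2^2 = 49 + 36 = 85
Numerator = 144 - 85 = 59
Denominator = 2*7*6 = 84
cos(theta2) = 59/84 = 59/84

59/84


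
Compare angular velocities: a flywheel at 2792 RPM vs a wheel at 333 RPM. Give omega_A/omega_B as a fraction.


Given: RPM_A = 2792, RPM_B = 333
omega = 2*pi*RPM/60, so omega_A/omega_B = RPM_A / RPM_B
omega_A/omega_B = 2792 / 333
omega_A/omega_B = 2792/333

2792/333


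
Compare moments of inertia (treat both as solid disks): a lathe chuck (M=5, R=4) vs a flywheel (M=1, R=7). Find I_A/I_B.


Given: M1=5 kg, R1=4 m, M2=1 kg, R2=7 m
For a disk: I = (1/2)*M*R^2, so I_A/I_B = (M1*R1^2)/(M2*R2^2)
M1*R1^2 = 5*16 = 80
M2*R2^2 = 1*49 = 49
I_A/I_B = 80/49 = 80/49

80/49


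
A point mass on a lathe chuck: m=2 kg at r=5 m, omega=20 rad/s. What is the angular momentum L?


Given: m = 2 kg, r = 5 m, omega = 20 rad/s
For a point mass: I = m*r^2
I = 2*5^2 = 2*25 = 50
L = I*omega = 50*20
L = 1000 kg*m^2/s

1000 kg*m^2/s


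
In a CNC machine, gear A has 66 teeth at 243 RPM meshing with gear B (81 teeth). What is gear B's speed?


Given: N1 = 66 teeth, w1 = 243 RPM, N2 = 81 teeth
Using N1*w1 = N2*w2
w2 = N1*w1 / N2
w2 = 66*243 / 81
w2 = 16038 / 81
w2 = 198 RPM

198 RPM


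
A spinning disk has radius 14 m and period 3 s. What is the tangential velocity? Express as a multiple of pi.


Given: radius r = 14 m, period T = 3 s
Using v = 2*pi*r / T
v = 2*pi*14 / 3
v = 28*pi / 3
v = 28/3*pi m/s

28/3*pi m/s


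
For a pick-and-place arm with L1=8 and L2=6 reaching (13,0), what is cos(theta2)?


Given: L1 = 8, L2 = 6, target (x, y) = (13, 0)
Using cos(theta2) = (x^2 + y^2 - L1^2 - L2^2) / (2*L1*L2)
x^2 + y^2 = 13^2 + 0 = 169
L1^2 + L2^2 = 64 + 36 = 100
Numerator = 169 - 100 = 69
Denominator = 2*8*6 = 96
cos(theta2) = 69/96 = 23/32

23/32


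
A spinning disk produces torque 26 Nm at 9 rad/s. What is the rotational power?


Given: tau = 26 Nm, omega = 9 rad/s
Using P = tau * omega
P = 26 * 9
P = 234 W

234 W


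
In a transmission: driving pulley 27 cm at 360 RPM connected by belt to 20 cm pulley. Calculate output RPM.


Given: D1 = 27 cm, w1 = 360 RPM, D2 = 20 cm
Using D1*w1 = D2*w2
w2 = D1*w1 / D2
w2 = 27*360 / 20
w2 = 9720 / 20
w2 = 486 RPM

486 RPM


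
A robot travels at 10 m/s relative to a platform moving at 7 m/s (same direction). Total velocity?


Given: object velocity = 10 m/s, platform velocity = 7 m/s (same direction)
Using classical velocity addition: v_total = v_object + v_platform
v_total = 10 + 7
v_total = 17 m/s

17 m/s


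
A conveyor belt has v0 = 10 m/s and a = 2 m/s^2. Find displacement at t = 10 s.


Given: v0 = 10 m/s, a = 2 m/s^2, t = 10 s
Using s = v0*t + (1/2)*a*t^2
s = 10*10 + (1/2)*2*10^2
s = 100 + (1/2)*200
s = 100 + 100
s = 200

200 m


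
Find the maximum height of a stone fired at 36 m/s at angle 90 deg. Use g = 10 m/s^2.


Given: v0 = 36 m/s, theta = 90 deg, g = 10 m/s^2
sin^2(90) = 1
Using H = v0^2 * sin^2(theta) / (2*g)
H = 36^2 * 1 / (2*10)
H = 1296 * 1 / 20
H = 1296 / 20
H = 324/5 m

324/5 m


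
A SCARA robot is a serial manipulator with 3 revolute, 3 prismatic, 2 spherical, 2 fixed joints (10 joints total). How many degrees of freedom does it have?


Given: serial robot with 3 revolute, 3 prismatic, 2 spherical, 2 fixed joints
DOF contribution per joint type: revolute=1, prismatic=1, spherical=3, fixed=0
DOF = 3*1 + 3*1 + 2*3 + 2*0
DOF = 12

12


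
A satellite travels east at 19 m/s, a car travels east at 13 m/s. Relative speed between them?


Given: v_A = 19 m/s east, v_B = 13 m/s east
Both move in the same direction; relative speed = |v_A - v_B|
|19 - 13| = |6|
= 6 m/s

6 m/s


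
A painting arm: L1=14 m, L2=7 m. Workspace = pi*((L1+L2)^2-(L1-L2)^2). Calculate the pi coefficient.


Given: L1 = 14, L2 = 7
(L1+L2)^2 = (21)^2 = 441
(L1-L2)^2 = (7)^2 = 49
Difference = 441 - 49 = 392
This equals 4*L1*L2 = 4*14*7 = 392
Workspace area = 392*pi

392


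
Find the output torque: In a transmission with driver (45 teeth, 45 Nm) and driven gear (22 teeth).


Given: N1 = 45, N2 = 22, T1 = 45 Nm
Using T2/T1 = N2/N1
T2 = T1 * N2 / N1
T2 = 45 * 22 / 45
T2 = 990 / 45
T2 = 22 Nm

22 Nm


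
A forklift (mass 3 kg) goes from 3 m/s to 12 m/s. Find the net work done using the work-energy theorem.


Given: m = 3 kg, v0 = 3 m/s, v = 12 m/s
Using W = (1/2)*m*(v^2 - v0^2)
v^2 = 12^2 = 144
v0^2 = 3^2 = 9
v^2 - v0^2 = 144 - 9 = 135
W = (1/2)*3*135 = 405/2 J

405/2 J


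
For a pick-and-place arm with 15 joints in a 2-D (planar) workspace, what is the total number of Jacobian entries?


Given: task space dimension = 2, joints = 15
Jacobian is a 2 x 15 matrix
Total entries = rows * columns
Total = 2 * 15
Total = 30

30


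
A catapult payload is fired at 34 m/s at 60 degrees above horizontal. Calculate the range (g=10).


Given: v0 = 34 m/s, theta = 60 deg, g = 10 m/s^2
sin(2*60) = sin(120) = sqrt(3)/2
Using R = v0^2 * sin(2*theta) / g
R = 34^2 * (sqrt(3)/2) / 10
R = 1156 * sqrt(3) / 20
R = 289/5*sqrt(3) m

289/5*sqrt(3) m


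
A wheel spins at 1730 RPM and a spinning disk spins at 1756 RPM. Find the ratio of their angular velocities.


Given: RPM_A = 1730, RPM_B = 1756
omega = 2*pi*RPM/60, so omega_A/omega_B = RPM_A / RPM_B
omega_A/omega_B = 1730 / 1756
omega_A/omega_B = 865/878

865/878


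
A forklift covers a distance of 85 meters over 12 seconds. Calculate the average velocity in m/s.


Given: distance d = 85 m, time t = 12 s
Using v = d / t
v = 85 / 12
v = 85/12 m/s

85/12 m/s


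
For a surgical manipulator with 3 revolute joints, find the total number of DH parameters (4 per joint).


Given: 3 joints, 4 DH parameters per joint (d, theta, a, alpha)
Total DH parameters = number_of_joints * 4
Total = 3 * 4
Total = 12

12


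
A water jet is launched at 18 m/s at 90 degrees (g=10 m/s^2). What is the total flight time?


Given: v0 = 18 m/s, theta = 90 deg, g = 10 m/s^2
sin(90) = 1
Using T = 2*v0*sin(theta) / g
T = 2*18*1 / 10
T = 36 / 10
T = 18/5 s

18/5 s


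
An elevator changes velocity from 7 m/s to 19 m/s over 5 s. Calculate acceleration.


Given: initial velocity v0 = 7 m/s, final velocity v = 19 m/s, time t = 5 s
Using a = (v - v0) / t
a = (19 - 7) / 5
a = 12 / 5
a = 12/5 m/s^2

12/5 m/s^2


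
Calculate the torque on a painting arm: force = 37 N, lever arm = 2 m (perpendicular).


Given: F = 37 N, r = 2 m, angle = 90 deg (perpendicular)
Using tau = F * r * sin(90)
sin(90) = 1
tau = 37 * 2 * 1
tau = 74 Nm

74 Nm


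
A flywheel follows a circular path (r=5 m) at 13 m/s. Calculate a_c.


Given: v = 13 m/s, r = 5 m
Using a_c = v^2 / r
a_c = 13^2 / 5
a_c = 169 / 5
a_c = 169/5 m/s^2

169/5 m/s^2


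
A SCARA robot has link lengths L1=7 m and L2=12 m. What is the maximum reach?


Given: L1 = 7 m, L2 = 12 m
For a 2-link planar arm, max reach = L1 + L2 (fully extended)
Max reach = 7 + 12
Max reach = 19 m

19 m


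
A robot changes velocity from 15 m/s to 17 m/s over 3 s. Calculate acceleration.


Given: initial velocity v0 = 15 m/s, final velocity v = 17 m/s, time t = 3 s
Using a = (v - v0) / t
a = (17 - 15) / 3
a = 2 / 3
a = 2/3 m/s^2

2/3 m/s^2


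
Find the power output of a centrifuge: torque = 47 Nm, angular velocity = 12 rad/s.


Given: tau = 47 Nm, omega = 12 rad/s
Using P = tau * omega
P = 47 * 12
P = 564 W

564 W


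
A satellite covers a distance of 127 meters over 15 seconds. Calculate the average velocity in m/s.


Given: distance d = 127 m, time t = 15 s
Using v = d / t
v = 127 / 15
v = 127/15 m/s

127/15 m/s


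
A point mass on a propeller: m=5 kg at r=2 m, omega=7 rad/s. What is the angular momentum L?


Given: m = 5 kg, r = 2 m, omega = 7 rad/s
For a point mass: I = m*r^2
I = 5*2^2 = 5*4 = 20
L = I*omega = 20*7
L = 140 kg*m^2/s

140 kg*m^2/s


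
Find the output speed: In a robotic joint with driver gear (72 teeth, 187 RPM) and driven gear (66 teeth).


Given: N1 = 72 teeth, w1 = 187 RPM, N2 = 66 teeth
Using N1*w1 = N2*w2
w2 = N1*w1 / N2
w2 = 72*187 / 66
w2 = 13464 / 66
w2 = 204 RPM

204 RPM


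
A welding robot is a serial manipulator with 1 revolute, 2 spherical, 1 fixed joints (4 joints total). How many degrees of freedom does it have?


Given: serial robot with 1 revolute, 2 spherical, 1 fixed joints
DOF contribution per joint type: revolute=1, prismatic=1, spherical=3, fixed=0
DOF = 1*1 + 2*3 + 1*0
DOF = 7

7


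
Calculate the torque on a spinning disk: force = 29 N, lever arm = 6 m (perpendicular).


Given: F = 29 N, r = 6 m, angle = 90 deg (perpendicular)
Using tau = F * r * sin(90)
sin(90) = 1
tau = 29 * 6 * 1
tau = 174 Nm

174 Nm


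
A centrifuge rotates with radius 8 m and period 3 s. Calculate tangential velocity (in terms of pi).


Given: radius r = 8 m, period T = 3 s
Using v = 2*pi*r / T
v = 2*pi*8 / 3
v = 16*pi / 3
v = 16/3*pi m/s

16/3*pi m/s


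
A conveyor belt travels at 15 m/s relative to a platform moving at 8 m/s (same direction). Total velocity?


Given: object velocity = 15 m/s, platform velocity = 8 m/s (same direction)
Using classical velocity addition: v_total = v_object + v_platform
v_total = 15 + 8
v_total = 23 m/s

23 m/s


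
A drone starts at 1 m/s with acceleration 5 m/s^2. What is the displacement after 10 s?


Given: v0 = 1 m/s, a = 5 m/s^2, t = 10 s
Using s = v0*t + (1/2)*a*t^2
s = 1*10 + (1/2)*5*10^2
s = 10 + (1/2)*500
s = 10 + 250
s = 260

260 m


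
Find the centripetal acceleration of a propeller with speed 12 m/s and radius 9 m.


Given: v = 12 m/s, r = 9 m
Using a_c = v^2 / r
a_c = 12^2 / 9
a_c = 144 / 9
a_c = 16 m/s^2

16 m/s^2


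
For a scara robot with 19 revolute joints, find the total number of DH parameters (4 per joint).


Given: 19 joints, 4 DH parameters per joint (d, theta, a, alpha)
Total DH parameters = number_of_joints * 4
Total = 19 * 4
Total = 76

76


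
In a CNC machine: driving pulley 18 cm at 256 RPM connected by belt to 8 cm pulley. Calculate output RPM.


Given: D1 = 18 cm, w1 = 256 RPM, D2 = 8 cm
Using D1*w1 = D2*w2
w2 = D1*w1 / D2
w2 = 18*256 / 8
w2 = 4608 / 8
w2 = 576 RPM

576 RPM


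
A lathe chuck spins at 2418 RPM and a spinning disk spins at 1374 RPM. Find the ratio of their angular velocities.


Given: RPM_A = 2418, RPM_B = 1374
omega = 2*pi*RPM/60, so omega_A/omega_B = RPM_A / RPM_B
omega_A/omega_B = 2418 / 1374
omega_A/omega_B = 403/229

403/229


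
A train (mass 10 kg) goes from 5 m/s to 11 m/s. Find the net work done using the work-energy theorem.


Given: m = 10 kg, v0 = 5 m/s, v = 11 m/s
Using W = (1/2)*m*(v^2 - v0^2)
v^2 = 11^2 = 121
v0^2 = 5^2 = 25
v^2 - v0^2 = 121 - 25 = 96
W = (1/2)*10*96 = 480 J

480 J


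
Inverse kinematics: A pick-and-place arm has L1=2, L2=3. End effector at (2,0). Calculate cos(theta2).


Given: L1 = 2, L2 = 3, target (x, y) = (2, 0)
Using cos(theta2) = (x^2 + y^2 - L1^2 - L2^2) / (2*L1*L2)
x^2 + y^2 = 2^2 + 0 = 4
L1^2 + L2^2 = 4 + 9 = 13
Numerator = 4 - 13 = -9
Denominator = 2*2*3 = 12
cos(theta2) = -9/12 = -3/4

-3/4


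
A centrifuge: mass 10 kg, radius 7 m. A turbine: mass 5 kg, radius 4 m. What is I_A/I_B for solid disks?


Given: M1=10 kg, R1=7 m, M2=5 kg, R2=4 m
For a disk: I = (1/2)*M*R^2, so I_A/I_B = (M1*R1^2)/(M2*R2^2)
M1*R1^2 = 10*49 = 490
M2*R2^2 = 5*16 = 80
I_A/I_B = 490/80 = 49/8

49/8


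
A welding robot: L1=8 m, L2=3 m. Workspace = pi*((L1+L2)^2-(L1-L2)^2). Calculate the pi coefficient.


Given: L1 = 8, L2 = 3
(L1+L2)^2 = (11)^2 = 121
(L1-L2)^2 = (5)^2 = 25
Difference = 121 - 25 = 96
This equals 4*L1*L2 = 4*8*3 = 96
Workspace area = 96*pi

96


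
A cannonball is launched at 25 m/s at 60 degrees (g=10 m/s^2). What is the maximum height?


Given: v0 = 25 m/s, theta = 60 deg, g = 10 m/s^2
sin^2(60) = 3/4
Using H = v0^2 * sin^2(theta) / (2*g)
H = 25^2 * 3/4 / (2*10)
H = 625 * 3/4 / 20
H = 1875/4 / 20
H = 375/16 m

375/16 m


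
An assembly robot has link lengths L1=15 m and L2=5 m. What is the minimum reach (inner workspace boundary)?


Given: L1 = 15 m, L2 = 5 m
For a 2-link planar arm, min reach = |L1 - L2| (second link folded back)
Min reach = |15 - 5|
Min reach = 10 m

10 m


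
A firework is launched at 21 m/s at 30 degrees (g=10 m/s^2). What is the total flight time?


Given: v0 = 21 m/s, theta = 30 deg, g = 10 m/s^2
sin(30) = 1/2
Using T = 2*v0*sin(theta) / g
T = 2*21*1/2 / 10
T = 21 / 10
T = 21/10 s

21/10 s


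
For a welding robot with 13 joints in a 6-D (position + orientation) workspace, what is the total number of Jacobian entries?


Given: task space dimension = 6, joints = 13
Jacobian is a 6 x 13 matrix
Total entries = rows * columns
Total = 6 * 13
Total = 78

78


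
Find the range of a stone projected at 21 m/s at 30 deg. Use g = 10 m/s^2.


Given: v0 = 21 m/s, theta = 30 deg, g = 10 m/s^2
sin(2*30) = sin(60) = sqrt(3)/2
Using R = v0^2 * sin(2*theta) / g
R = 21^2 * (sqrt(3)/2) / 10
R = 441 * sqrt(3) / 20
R = 441/20*sqrt(3) m

441/20*sqrt(3) m


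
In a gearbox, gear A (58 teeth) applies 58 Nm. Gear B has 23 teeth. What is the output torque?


Given: N1 = 58, N2 = 23, T1 = 58 Nm
Using T2/T1 = N2/N1
T2 = T1 * N2 / N1
T2 = 58 * 23 / 58
T2 = 1334 / 58
T2 = 23 Nm

23 Nm


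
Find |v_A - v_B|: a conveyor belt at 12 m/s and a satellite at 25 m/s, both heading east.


Given: v_A = 12 m/s east, v_B = 25 m/s east
Both move in the same direction; relative speed = |v_A - v_B|
|12 - 25| = |-13|
= 13 m/s

13 m/s


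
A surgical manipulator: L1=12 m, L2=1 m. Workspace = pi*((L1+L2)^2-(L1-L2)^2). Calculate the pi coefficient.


Given: L1 = 12, L2 = 1
(L1+L2)^2 = (13)^2 = 169
(L1-L2)^2 = (11)^2 = 121
Difference = 169 - 121 = 48
This equals 4*L1*L2 = 4*12*1 = 48
Workspace area = 48*pi

48


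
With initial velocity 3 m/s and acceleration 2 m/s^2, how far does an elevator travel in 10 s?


Given: v0 = 3 m/s, a = 2 m/s^2, t = 10 s
Using s = v0*t + (1/2)*a*t^2
s = 3*10 + (1/2)*2*10^2
s = 30 + (1/2)*200
s = 30 + 100
s = 130

130 m


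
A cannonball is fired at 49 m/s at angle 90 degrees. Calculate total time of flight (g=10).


Given: v0 = 49 m/s, theta = 90 deg, g = 10 m/s^2
sin(90) = 1
Using T = 2*v0*sin(theta) / g
T = 2*49*1 / 10
T = 98 / 10
T = 49/5 s

49/5 s


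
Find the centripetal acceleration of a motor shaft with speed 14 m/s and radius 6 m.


Given: v = 14 m/s, r = 6 m
Using a_c = v^2 / r
a_c = 14^2 / 6
a_c = 196 / 6
a_c = 98/3 m/s^2

98/3 m/s^2


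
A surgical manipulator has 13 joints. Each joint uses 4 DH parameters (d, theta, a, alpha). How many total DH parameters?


Given: 13 joints, 4 DH parameters per joint (d, theta, a, alpha)
Total DH parameters = number_of_joints * 4
Total = 13 * 4
Total = 52

52


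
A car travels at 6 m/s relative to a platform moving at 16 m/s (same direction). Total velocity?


Given: object velocity = 6 m/s, platform velocity = 16 m/s (same direction)
Using classical velocity addition: v_total = v_object + v_platform
v_total = 6 + 16
v_total = 22 m/s

22 m/s


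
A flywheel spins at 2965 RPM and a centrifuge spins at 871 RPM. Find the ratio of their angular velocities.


Given: RPM_A = 2965, RPM_B = 871
omega = 2*pi*RPM/60, so omega_A/omega_B = RPM_A / RPM_B
omega_A/omega_B = 2965 / 871
omega_A/omega_B = 2965/871

2965/871


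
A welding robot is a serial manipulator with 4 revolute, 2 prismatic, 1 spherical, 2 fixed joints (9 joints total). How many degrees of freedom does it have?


Given: serial robot with 4 revolute, 2 prismatic, 1 spherical, 2 fixed joints
DOF contribution per joint type: revolute=1, prismatic=1, spherical=3, fixed=0
DOF = 4*1 + 2*1 + 1*3 + 2*0
DOF = 9

9


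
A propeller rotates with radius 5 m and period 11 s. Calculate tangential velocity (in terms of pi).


Given: radius r = 5 m, period T = 11 s
Using v = 2*pi*r / T
v = 2*pi*5 / 11
v = 10*pi / 11
v = 10/11*pi m/s

10/11*pi m/s


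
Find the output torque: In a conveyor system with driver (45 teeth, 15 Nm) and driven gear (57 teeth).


Given: N1 = 45, N2 = 57, T1 = 15 Nm
Using T2/T1 = N2/N1
T2 = T1 * N2 / N1
T2 = 15 * 57 / 45
T2 = 855 / 45
T2 = 19 Nm

19 Nm


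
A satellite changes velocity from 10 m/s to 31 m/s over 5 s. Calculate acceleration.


Given: initial velocity v0 = 10 m/s, final velocity v = 31 m/s, time t = 5 s
Using a = (v - v0) / t
a = (31 - 10) / 5
a = 21 / 5
a = 21/5 m/s^2

21/5 m/s^2


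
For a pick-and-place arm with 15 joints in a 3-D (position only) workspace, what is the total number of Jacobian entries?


Given: task space dimension = 3, joints = 15
Jacobian is a 3 x 15 matrix
Total entries = rows * columns
Total = 3 * 15
Total = 45

45


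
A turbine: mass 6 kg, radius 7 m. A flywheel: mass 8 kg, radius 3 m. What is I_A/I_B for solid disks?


Given: M1=6 kg, R1=7 m, M2=8 kg, R2=3 m
For a disk: I = (1/2)*M*R^2, so I_A/I_B = (M1*R1^2)/(M2*R2^2)
M1*R1^2 = 6*49 = 294
M2*R2^2 = 8*9 = 72
I_A/I_B = 294/72 = 49/12

49/12


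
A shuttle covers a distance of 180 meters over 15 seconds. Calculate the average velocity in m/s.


Given: distance d = 180 m, time t = 15 s
Using v = d / t
v = 180 / 15
v = 12 m/s

12 m/s


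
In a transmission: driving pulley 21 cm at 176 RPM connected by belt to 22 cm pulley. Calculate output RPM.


Given: D1 = 21 cm, w1 = 176 RPM, D2 = 22 cm
Using D1*w1 = D2*w2
w2 = D1*w1 / D2
w2 = 21*176 / 22
w2 = 3696 / 22
w2 = 168 RPM

168 RPM


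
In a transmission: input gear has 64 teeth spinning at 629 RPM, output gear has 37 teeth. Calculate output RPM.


Given: N1 = 64 teeth, w1 = 629 RPM, N2 = 37 teeth
Using N1*w1 = N2*w2
w2 = N1*w1 / N2
w2 = 64*629 / 37
w2 = 40256 / 37
w2 = 1088 RPM

1088 RPM
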